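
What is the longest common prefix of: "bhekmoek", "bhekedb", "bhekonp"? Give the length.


Words: bhekmoek, bhekedb, bhekonp
  Position 0: all 'b' => match
  Position 1: all 'h' => match
  Position 2: all 'e' => match
  Position 3: all 'k' => match
  Position 4: ('m', 'e', 'o') => mismatch, stop
LCP = "bhek" (length 4)

4


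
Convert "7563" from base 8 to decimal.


Input: "7563" in base 8
Positional expansion:
  Digit '7' (value 7) x 8^3 = 3584
  Digit '5' (value 5) x 8^2 = 320
  Digit '6' (value 6) x 8^1 = 48
  Digit '3' (value 3) x 8^0 = 3
Sum = 3955

3955


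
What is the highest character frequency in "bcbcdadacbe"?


Input: bcbcdadacbe
Character counts:
  'a': 2
  'b': 3
  'c': 3
  'd': 2
  'e': 1
Maximum frequency: 3

3


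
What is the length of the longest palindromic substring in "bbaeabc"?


Input: "bbaeabc"
Checking substrings for palindromes:
  [1:6] "baeab" (len 5) => palindrome
  [2:5] "aea" (len 3) => palindrome
  [0:2] "bb" (len 2) => palindrome
Longest palindromic substring: "baeab" with length 5

5


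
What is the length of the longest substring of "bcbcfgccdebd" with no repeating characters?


Input: "bcbcfgccdebd"
Sliding window (track last position of each char):
  Position 0 ('b'): window [0,0] length 1 -- new best
  Position 1 ('c'): window [0,1] length 2 -- new best
  Position 2 ('b'): repeat (last at 0), move window start to 1
  Position 2 ('b'): window [1,2] length 2
  Position 3 ('c'): repeat (last at 1), move window start to 2
  Position 3 ('c'): window [2,3] length 2
  Position 4 ('f'): window [2,4] length 3 -- new best
  Position 5 ('g'): window [2,5] length 4 -- new best
  Position 6 ('c'): repeat (last at 3), move window start to 4
  Position 6 ('c'): window [4,6] length 3
  Position 7 ('c'): repeat (last at 6), move window start to 7
  Position 7 ('c'): window [7,7] length 1
  Position 8 ('d'): window [7,8] length 2
  Position 9 ('e'): window [7,9] length 3
  Position 10 ('b'): window [7,10] length 4
  Position 11 ('d'): repeat (last at 8), move window start to 9
  Position 11 ('d'): window [9,11] length 3
Longest substring with no repeats: "bcfg" with length 4

4


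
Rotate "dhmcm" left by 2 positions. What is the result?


Input: "dhmcm", rotate left by 2
First 2 characters: "dh"
Remaining characters: "mcm"
Concatenate remaining + first: "mcm" + "dh" = "mcmdh"

mcmdh


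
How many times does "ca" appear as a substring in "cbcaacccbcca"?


Searching for "ca" in "cbcaacccbcca"
Scanning each position:
  Position 0: "cb" => no
  Position 1: "bc" => no
  Position 2: "ca" => MATCH
  Position 3: "aa" => no
  Position 4: "ac" => no
  Position 5: "cc" => no
  Position 6: "cc" => no
  Position 7: "cb" => no
  Position 8: "bc" => no
  Position 9: "cc" => no
  Position 10: "ca" => MATCH
Total occurrences: 2

2


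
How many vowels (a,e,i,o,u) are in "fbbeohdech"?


Input: fbbeohdech
Checking each character:
  'f' at position 0: consonant
  'b' at position 1: consonant
  'b' at position 2: consonant
  'e' at position 3: vowel (running total: 1)
  'o' at position 4: vowel (running total: 2)
  'h' at position 5: consonant
  'd' at position 6: consonant
  'e' at position 7: vowel (running total: 3)
  'c' at position 8: consonant
  'h' at position 9: consonant
Total vowels: 3

3


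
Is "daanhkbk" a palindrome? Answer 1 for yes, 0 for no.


Input: daanhkbk
Reversed: kbkhnaad
  Compare pos 0 ('d') with pos 7 ('k'): MISMATCH
  Compare pos 1 ('a') with pos 6 ('b'): MISMATCH
  Compare pos 2 ('a') with pos 5 ('k'): MISMATCH
  Compare pos 3 ('n') with pos 4 ('h'): MISMATCH
Result: not a palindrome

0


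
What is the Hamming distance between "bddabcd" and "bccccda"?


Comparing "bddabcd" and "bccccda" position by position:
  Position 0: 'b' vs 'b' => same
  Position 1: 'd' vs 'c' => differ
  Position 2: 'd' vs 'c' => differ
  Position 3: 'a' vs 'c' => differ
  Position 4: 'b' vs 'c' => differ
  Position 5: 'c' vs 'd' => differ
  Position 6: 'd' vs 'a' => differ
Total differences (Hamming distance): 6

6


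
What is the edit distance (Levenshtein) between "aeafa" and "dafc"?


Computing edit distance: "aeafa" -> "dafc"
DP table:
           d    a    f    c
      0    1    2    3    4
  a   1    1    1    2    3
  e   2    2    2    2    3
  a   3    3    2    3    3
  f   4    4    3    2    3
  a   5    5    4    3    3
Edit distance = dp[5][4] = 3

3


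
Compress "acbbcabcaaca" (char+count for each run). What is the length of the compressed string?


Input: acbbcabcaaca
Runs:
  'a' x 1 => "a1"
  'c' x 1 => "c1"
  'b' x 2 => "b2"
  'c' x 1 => "c1"
  'a' x 1 => "a1"
  'b' x 1 => "b1"
  'c' x 1 => "c1"
  'a' x 2 => "a2"
  'c' x 1 => "c1"
  'a' x 1 => "a1"
Compressed: "a1c1b2c1a1b1c1a2c1a1"
Compressed length: 20

20


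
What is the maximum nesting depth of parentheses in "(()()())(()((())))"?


Input: "(()()())(()((())))"
Tracking depth:
  Position 0 '(': depth becomes 1
  Position 1 '(': depth becomes 2
  Position 2 ')': depth becomes 1
  Position 3 '(': depth becomes 2
  Position 4 ')': depth becomes 1
  Position 5 '(': depth becomes 2
  Position 6 ')': depth becomes 1
  Position 7 ')': depth becomes 0
  Position 8 '(': depth becomes 1
  Position 9 '(': depth becomes 2
  Position 10 ')': depth becomes 1
  Position 11 '(': depth becomes 2
  Position 12 '(': depth becomes 3
  Position 13 '(': depth becomes 4
  Position 14 ')': depth becomes 3
  Position 15 ')': depth becomes 2
  Position 16 ')': depth becomes 1
  Position 17 ')': depth becomes 0
Maximum depth reached: 4

4


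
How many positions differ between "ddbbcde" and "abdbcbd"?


Comparing "ddbbcde" and "abdbcbd" position by position:
  Position 0: 'd' vs 'a' => DIFFER
  Position 1: 'd' vs 'b' => DIFFER
  Position 2: 'b' vs 'd' => DIFFER
  Position 3: 'b' vs 'b' => same
  Position 4: 'c' vs 'c' => same
  Position 5: 'd' vs 'b' => DIFFER
  Position 6: 'e' vs 'd' => DIFFER
Positions that differ: 5

5


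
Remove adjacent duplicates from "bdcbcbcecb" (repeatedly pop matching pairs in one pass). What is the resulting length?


Input: bdcbcbcecb
Stack-based adjacent duplicate removal:
  Read 'b': push. Stack: b
  Read 'd': push. Stack: bd
  Read 'c': push. Stack: bdc
  Read 'b': push. Stack: bdcb
  Read 'c': push. Stack: bdcbc
  Read 'b': push. Stack: bdcbcb
  Read 'c': push. Stack: bdcbcbc
  Read 'e': push. Stack: bdcbcbce
  Read 'c': push. Stack: bdcbcbcec
  Read 'b': push. Stack: bdcbcbcecb
Final stack: "bdcbcbcecb" (length 10)

10


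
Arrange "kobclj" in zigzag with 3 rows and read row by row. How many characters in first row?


Zigzag "kobclj" into 3 rows:
Placing characters:
  'k' => row 0
  'o' => row 1
  'b' => row 2
  'c' => row 1
  'l' => row 0
  'j' => row 1
Rows:
  Row 0: "kl"
  Row 1: "ocj"
  Row 2: "b"
First row length: 2

2


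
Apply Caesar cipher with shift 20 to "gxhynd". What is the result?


Caesar cipher: shift "gxhynd" by 20
  'g' (pos 6) + 20 = pos 0 = 'a'
  'x' (pos 23) + 20 = pos 17 = 'r'
  'h' (pos 7) + 20 = pos 1 = 'b'
  'y' (pos 24) + 20 = pos 18 = 's'
  'n' (pos 13) + 20 = pos 7 = 'h'
  'd' (pos 3) + 20 = pos 23 = 'x'
Result: arbshx

arbshx


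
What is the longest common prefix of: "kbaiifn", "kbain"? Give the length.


Words: kbaiifn, kbain
  Position 0: all 'k' => match
  Position 1: all 'b' => match
  Position 2: all 'a' => match
  Position 3: all 'i' => match
  Position 4: ('i', 'n') => mismatch, stop
LCP = "kbai" (length 4)

4


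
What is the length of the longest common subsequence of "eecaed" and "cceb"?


LCS of "eecaed" and "cceb"
DP table:
           c    c    e    b
      0    0    0    0    0
  e   0    0    0    1    1
  e   0    0    0    1    1
  c   0    1    1    1    1
  a   0    1    1    1    1
  e   0    1    1    2    2
  d   0    1    1    2    2
LCS length = dp[6][4] = 2

2


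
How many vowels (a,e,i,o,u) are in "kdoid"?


Input: kdoid
Checking each character:
  'k' at position 0: consonant
  'd' at position 1: consonant
  'o' at position 2: vowel (running total: 1)
  'i' at position 3: vowel (running total: 2)
  'd' at position 4: consonant
Total vowels: 2

2


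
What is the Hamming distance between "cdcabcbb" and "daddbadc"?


Comparing "cdcabcbb" and "daddbadc" position by position:
  Position 0: 'c' vs 'd' => differ
  Position 1: 'd' vs 'a' => differ
  Position 2: 'c' vs 'd' => differ
  Position 3: 'a' vs 'd' => differ
  Position 4: 'b' vs 'b' => same
  Position 5: 'c' vs 'a' => differ
  Position 6: 'b' vs 'd' => differ
  Position 7: 'b' vs 'c' => differ
Total differences (Hamming distance): 7

7


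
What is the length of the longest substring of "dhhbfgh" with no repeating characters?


Input: "dhhbfgh"
Sliding window (track last position of each char):
  Position 0 ('d'): window [0,0] length 1 -- new best
  Position 1 ('h'): window [0,1] length 2 -- new best
  Position 2 ('h'): repeat (last at 1), move window start to 2
  Position 2 ('h'): window [2,2] length 1
  Position 3 ('b'): window [2,3] length 2
  Position 4 ('f'): window [2,4] length 3 -- new best
  Position 5 ('g'): window [2,5] length 4 -- new best
  Position 6 ('h'): repeat (last at 2), move window start to 3
  Position 6 ('h'): window [3,6] length 4
Longest substring with no repeats: "hbfg" with length 4

4


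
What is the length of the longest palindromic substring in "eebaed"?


Input: "eebaed"
Checking substrings for palindromes:
  [0:2] "ee" (len 2) => palindrome
Longest palindromic substring: "ee" with length 2

2


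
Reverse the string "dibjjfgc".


Input: dibjjfgc
Reading characters right to left:
  Position 7: 'c'
  Position 6: 'g'
  Position 5: 'f'
  Position 4: 'j'
  Position 3: 'j'
  Position 2: 'b'
  Position 1: 'i'
  Position 0: 'd'
Reversed: cgfjjbid

cgfjjbid


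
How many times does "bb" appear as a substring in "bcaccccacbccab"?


Searching for "bb" in "bcaccccacbccab"
Scanning each position:
  Position 0: "bc" => no
  Position 1: "ca" => no
  Position 2: "ac" => no
  Position 3: "cc" => no
  Position 4: "cc" => no
  Position 5: "cc" => no
  Position 6: "ca" => no
  Position 7: "ac" => no
  Position 8: "cb" => no
  Position 9: "bc" => no
  Position 10: "cc" => no
  Position 11: "ca" => no
  Position 12: "ab" => no
Total occurrences: 0

0


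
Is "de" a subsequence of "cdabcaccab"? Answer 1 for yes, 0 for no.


Check if "de" is a subsequence of "cdabcaccab"
Greedy scan:
  Position 0 ('c'): no match needed
  Position 1 ('d'): matches sub[0] = 'd'
  Position 2 ('a'): no match needed
  Position 3 ('b'): no match needed
  Position 4 ('c'): no match needed
  Position 5 ('a'): no match needed
  Position 6 ('c'): no match needed
  Position 7 ('c'): no match needed
  Position 8 ('a'): no match needed
  Position 9 ('b'): no match needed
Only matched 1/2 characters => not a subsequence

0


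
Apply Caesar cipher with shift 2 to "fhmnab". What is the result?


Caesar cipher: shift "fhmnab" by 2
  'f' (pos 5) + 2 = pos 7 = 'h'
  'h' (pos 7) + 2 = pos 9 = 'j'
  'm' (pos 12) + 2 = pos 14 = 'o'
  'n' (pos 13) + 2 = pos 15 = 'p'
  'a' (pos 0) + 2 = pos 2 = 'c'
  'b' (pos 1) + 2 = pos 3 = 'd'
Result: hjopcd

hjopcd


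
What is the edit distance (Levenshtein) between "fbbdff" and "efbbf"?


Computing edit distance: "fbbdff" -> "efbbf"
DP table:
           e    f    b    b    f
      0    1    2    3    4    5
  f   1    1    1    2    3    4
  b   2    2    2    1    2    3
  b   3    3    3    2    1    2
  d   4    4    4    3    2    2
  f   5    5    4    4    3    2
  f   6    6    5    5    4    3
Edit distance = dp[6][5] = 3

3


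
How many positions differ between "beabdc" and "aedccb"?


Comparing "beabdc" and "aedccb" position by position:
  Position 0: 'b' vs 'a' => DIFFER
  Position 1: 'e' vs 'e' => same
  Position 2: 'a' vs 'd' => DIFFER
  Position 3: 'b' vs 'c' => DIFFER
  Position 4: 'd' vs 'c' => DIFFER
  Position 5: 'c' vs 'b' => DIFFER
Positions that differ: 5

5


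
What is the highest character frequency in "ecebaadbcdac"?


Input: ecebaadbcdac
Character counts:
  'a': 3
  'b': 2
  'c': 3
  'd': 2
  'e': 2
Maximum frequency: 3

3


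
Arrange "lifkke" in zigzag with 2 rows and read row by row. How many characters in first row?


Zigzag "lifkke" into 2 rows:
Placing characters:
  'l' => row 0
  'i' => row 1
  'f' => row 0
  'k' => row 1
  'k' => row 0
  'e' => row 1
Rows:
  Row 0: "lfk"
  Row 1: "ike"
First row length: 3

3


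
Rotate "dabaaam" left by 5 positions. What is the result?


Input: "dabaaam", rotate left by 5
First 5 characters: "dabaa"
Remaining characters: "am"
Concatenate remaining + first: "am" + "dabaa" = "amdabaa"

amdabaa


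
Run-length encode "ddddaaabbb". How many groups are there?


Input: ddddaaabbb
Scanning for consecutive runs:
  Group 1: 'd' x 4 (positions 0-3)
  Group 2: 'a' x 3 (positions 4-6)
  Group 3: 'b' x 3 (positions 7-9)
Total groups: 3

3


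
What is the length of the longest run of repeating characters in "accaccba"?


Input: "accaccba"
Scanning for longest run:
  Position 1 ('c'): new char, reset run to 1
  Position 2 ('c'): continues run of 'c', length=2
  Position 3 ('a'): new char, reset run to 1
  Position 4 ('c'): new char, reset run to 1
  Position 5 ('c'): continues run of 'c', length=2
  Position 6 ('b'): new char, reset run to 1
  Position 7 ('a'): new char, reset run to 1
Longest run: 'c' with length 2

2


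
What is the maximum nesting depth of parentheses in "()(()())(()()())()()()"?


Input: "()(()())(()()())()()()"
Tracking depth:
  Position 0 '(': depth becomes 1
  Position 1 ')': depth becomes 0
  Position 2 '(': depth becomes 1
  Position 3 '(': depth becomes 2
  Position 4 ')': depth becomes 1
  Position 5 '(': depth becomes 2
  Position 6 ')': depth becomes 1
  Position 7 ')': depth becomes 0
  Position 8 '(': depth becomes 1
  Position 9 '(': depth becomes 2
  Position 10 ')': depth becomes 1
  Position 11 '(': depth becomes 2
  Position 12 ')': depth becomes 1
  Position 13 '(': depth becomes 2
  Position 14 ')': depth becomes 1
  Position 15 ')': depth becomes 0
  Position 16 '(': depth becomes 1
  Position 17 ')': depth becomes 0
  Position 18 '(': depth becomes 1
  Position 19 ')': depth becomes 0
  Position 20 '(': depth becomes 1
  Position 21 ')': depth becomes 0
Maximum depth reached: 2

2


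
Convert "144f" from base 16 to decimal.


Input: "144f" in base 16
Positional expansion:
  Digit '1' (value 1) x 16^3 = 4096
  Digit '4' (value 4) x 16^2 = 1024
  Digit '4' (value 4) x 16^1 = 64
  Digit 'f' (value 15) x 16^0 = 15
Sum = 5199

5199


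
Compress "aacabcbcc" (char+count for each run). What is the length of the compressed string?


Input: aacabcbcc
Runs:
  'a' x 2 => "a2"
  'c' x 1 => "c1"
  'a' x 1 => "a1"
  'b' x 1 => "b1"
  'c' x 1 => "c1"
  'b' x 1 => "b1"
  'c' x 2 => "c2"
Compressed: "a2c1a1b1c1b1c2"
Compressed length: 14

14


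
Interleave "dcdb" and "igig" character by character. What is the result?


Interleaving "dcdb" and "igig":
  Position 0: 'd' from first, 'i' from second => "di"
  Position 1: 'c' from first, 'g' from second => "cg"
  Position 2: 'd' from first, 'i' from second => "di"
  Position 3: 'b' from first, 'g' from second => "bg"
Result: dicgdibg

dicgdibg


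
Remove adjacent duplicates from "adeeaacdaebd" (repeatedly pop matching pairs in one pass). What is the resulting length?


Input: adeeaacdaebd
Stack-based adjacent duplicate removal:
  Read 'a': push. Stack: a
  Read 'd': push. Stack: ad
  Read 'e': push. Stack: ade
  Read 'e': matches stack top 'e' => pop. Stack: ad
  Read 'a': push. Stack: ada
  Read 'a': matches stack top 'a' => pop. Stack: ad
  Read 'c': push. Stack: adc
  Read 'd': push. Stack: adcd
  Read 'a': push. Stack: adcda
  Read 'e': push. Stack: adcdae
  Read 'b': push. Stack: adcdaeb
  Read 'd': push. Stack: adcdaebd
Final stack: "adcdaebd" (length 8)

8


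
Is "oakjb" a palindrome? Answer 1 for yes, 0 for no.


Input: oakjb
Reversed: bjkao
  Compare pos 0 ('o') with pos 4 ('b'): MISMATCH
  Compare pos 1 ('a') with pos 3 ('j'): MISMATCH
Result: not a palindrome

0


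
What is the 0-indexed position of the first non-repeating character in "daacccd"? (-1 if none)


Input: daacccd
Character frequencies:
  'a': 2
  'c': 3
  'd': 2
Scanning left to right for freq == 1:
  Position 0 ('d'): freq=2, skip
  Position 1 ('a'): freq=2, skip
  Position 2 ('a'): freq=2, skip
  Position 3 ('c'): freq=3, skip
  Position 4 ('c'): freq=3, skip
  Position 5 ('c'): freq=3, skip
  Position 6 ('d'): freq=2, skip
  No unique character found => answer = -1

-1


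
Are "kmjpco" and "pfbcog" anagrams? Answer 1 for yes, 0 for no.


Strings: "kmjpco", "pfbcog"
Sorted first:  cjkmop
Sorted second: bcfgop
Differ at position 0: 'c' vs 'b' => not anagrams

0


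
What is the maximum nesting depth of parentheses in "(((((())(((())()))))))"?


Input: "(((((())(((())()))))))"
Tracking depth:
  Position 0 '(': depth becomes 1
  Position 1 '(': depth becomes 2
  Position 2 '(': depth becomes 3
  Position 3 '(': depth becomes 4
  Position 4 '(': depth becomes 5
  Position 5 '(': depth becomes 6
  Position 6 ')': depth becomes 5
  Position 7 ')': depth becomes 4
  Position 8 '(': depth becomes 5
  Position 9 '(': depth becomes 6
  Position 10 '(': depth becomes 7
  Position 11 '(': depth becomes 8
  Position 12 ')': depth becomes 7
  Position 13 ')': depth becomes 6
  Position 14 '(': depth becomes 7
  Position 15 ')': depth becomes 6
  Position 16 ')': depth becomes 5
  Position 17 ')': depth becomes 4
  Position 18 ')': depth becomes 3
  Position 19 ')': depth becomes 2
  Position 20 ')': depth becomes 1
  Position 21 ')': depth becomes 0
Maximum depth reached: 8

8


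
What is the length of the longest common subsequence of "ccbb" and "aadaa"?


LCS of "ccbb" and "aadaa"
DP table:
           a    a    d    a    a
      0    0    0    0    0    0
  c   0    0    0    0    0    0
  c   0    0    0    0    0    0
  b   0    0    0    0    0    0
  b   0    0    0    0    0    0
LCS length = dp[4][5] = 0

0


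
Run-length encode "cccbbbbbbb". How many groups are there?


Input: cccbbbbbbb
Scanning for consecutive runs:
  Group 1: 'c' x 3 (positions 0-2)
  Group 2: 'b' x 7 (positions 3-9)
Total groups: 2

2


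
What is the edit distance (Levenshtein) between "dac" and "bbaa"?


Computing edit distance: "dac" -> "bbaa"
DP table:
           b    b    a    a
      0    1    2    3    4
  d   1    1    2    3    4
  a   2    2    2    2    3
  c   3    3    3    3    3
Edit distance = dp[3][4] = 3

3


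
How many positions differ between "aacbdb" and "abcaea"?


Comparing "aacbdb" and "abcaea" position by position:
  Position 0: 'a' vs 'a' => same
  Position 1: 'a' vs 'b' => DIFFER
  Position 2: 'c' vs 'c' => same
  Position 3: 'b' vs 'a' => DIFFER
  Position 4: 'd' vs 'e' => DIFFER
  Position 5: 'b' vs 'a' => DIFFER
Positions that differ: 4

4


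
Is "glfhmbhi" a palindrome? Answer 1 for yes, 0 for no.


Input: glfhmbhi
Reversed: ihbmhflg
  Compare pos 0 ('g') with pos 7 ('i'): MISMATCH
  Compare pos 1 ('l') with pos 6 ('h'): MISMATCH
  Compare pos 2 ('f') with pos 5 ('b'): MISMATCH
  Compare pos 3 ('h') with pos 4 ('m'): MISMATCH
Result: not a palindrome

0


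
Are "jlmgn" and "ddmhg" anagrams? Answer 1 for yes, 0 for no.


Strings: "jlmgn", "ddmhg"
Sorted first:  gjlmn
Sorted second: ddghm
Differ at position 0: 'g' vs 'd' => not anagrams

0


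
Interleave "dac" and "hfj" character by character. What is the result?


Interleaving "dac" and "hfj":
  Position 0: 'd' from first, 'h' from second => "dh"
  Position 1: 'a' from first, 'f' from second => "af"
  Position 2: 'c' from first, 'j' from second => "cj"
Result: dhafcj

dhafcj


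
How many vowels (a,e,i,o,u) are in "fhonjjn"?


Input: fhonjjn
Checking each character:
  'f' at position 0: consonant
  'h' at position 1: consonant
  'o' at position 2: vowel (running total: 1)
  'n' at position 3: consonant
  'j' at position 4: consonant
  'j' at position 5: consonant
  'n' at position 6: consonant
Total vowels: 1

1


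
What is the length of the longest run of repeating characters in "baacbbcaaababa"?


Input: "baacbbcaaababa"
Scanning for longest run:
  Position 1 ('a'): new char, reset run to 1
  Position 2 ('a'): continues run of 'a', length=2
  Position 3 ('c'): new char, reset run to 1
  Position 4 ('b'): new char, reset run to 1
  Position 5 ('b'): continues run of 'b', length=2
  Position 6 ('c'): new char, reset run to 1
  Position 7 ('a'): new char, reset run to 1
  Position 8 ('a'): continues run of 'a', length=2
  Position 9 ('a'): continues run of 'a', length=3
  Position 10 ('b'): new char, reset run to 1
  Position 11 ('a'): new char, reset run to 1
  Position 12 ('b'): new char, reset run to 1
  Position 13 ('a'): new char, reset run to 1
Longest run: 'a' with length 3

3


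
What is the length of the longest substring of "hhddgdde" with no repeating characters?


Input: "hhddgdde"
Sliding window (track last position of each char):
  Position 0 ('h'): window [0,0] length 1 -- new best
  Position 1 ('h'): repeat (last at 0), move window start to 1
  Position 1 ('h'): window [1,1] length 1
  Position 2 ('d'): window [1,2] length 2 -- new best
  Position 3 ('d'): repeat (last at 2), move window start to 3
  Position 3 ('d'): window [3,3] length 1
  Position 4 ('g'): window [3,4] length 2
  Position 5 ('d'): repeat (last at 3), move window start to 4
  Position 5 ('d'): window [4,5] length 2
  Position 6 ('d'): repeat (last at 5), move window start to 6
  Position 6 ('d'): window [6,6] length 1
  Position 7 ('e'): window [6,7] length 2
Longest substring with no repeats: "hd" with length 2

2


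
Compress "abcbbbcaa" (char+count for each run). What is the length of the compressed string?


Input: abcbbbcaa
Runs:
  'a' x 1 => "a1"
  'b' x 1 => "b1"
  'c' x 1 => "c1"
  'b' x 3 => "b3"
  'c' x 1 => "c1"
  'a' x 2 => "a2"
Compressed: "a1b1c1b3c1a2"
Compressed length: 12

12


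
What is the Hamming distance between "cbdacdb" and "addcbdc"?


Comparing "cbdacdb" and "addcbdc" position by position:
  Position 0: 'c' vs 'a' => differ
  Position 1: 'b' vs 'd' => differ
  Position 2: 'd' vs 'd' => same
  Position 3: 'a' vs 'c' => differ
  Position 4: 'c' vs 'b' => differ
  Position 5: 'd' vs 'd' => same
  Position 6: 'b' vs 'c' => differ
Total differences (Hamming distance): 5

5


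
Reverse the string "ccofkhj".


Input: ccofkhj
Reading characters right to left:
  Position 6: 'j'
  Position 5: 'h'
  Position 4: 'k'
  Position 3: 'f'
  Position 2: 'o'
  Position 1: 'c'
  Position 0: 'c'
Reversed: jhkfocc

jhkfocc


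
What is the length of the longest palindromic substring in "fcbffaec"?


Input: "fcbffaec"
Checking substrings for palindromes:
  [3:5] "ff" (len 2) => palindrome
Longest palindromic substring: "ff" with length 2

2


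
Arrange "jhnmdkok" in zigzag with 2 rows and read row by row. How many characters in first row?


Zigzag "jhnmdkok" into 2 rows:
Placing characters:
  'j' => row 0
  'h' => row 1
  'n' => row 0
  'm' => row 1
  'd' => row 0
  'k' => row 1
  'o' => row 0
  'k' => row 1
Rows:
  Row 0: "jndo"
  Row 1: "hmkk"
First row length: 4

4


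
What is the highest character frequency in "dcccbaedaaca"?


Input: dcccbaedaaca
Character counts:
  'a': 4
  'b': 1
  'c': 4
  'd': 2
  'e': 1
Maximum frequency: 4

4


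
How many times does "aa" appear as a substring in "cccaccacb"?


Searching for "aa" in "cccaccacb"
Scanning each position:
  Position 0: "cc" => no
  Position 1: "cc" => no
  Position 2: "ca" => no
  Position 3: "ac" => no
  Position 4: "cc" => no
  Position 5: "ca" => no
  Position 6: "ac" => no
  Position 7: "cb" => no
Total occurrences: 0

0


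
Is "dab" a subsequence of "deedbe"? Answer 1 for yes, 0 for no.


Check if "dab" is a subsequence of "deedbe"
Greedy scan:
  Position 0 ('d'): matches sub[0] = 'd'
  Position 1 ('e'): no match needed
  Position 2 ('e'): no match needed
  Position 3 ('d'): no match needed
  Position 4 ('b'): no match needed
  Position 5 ('e'): no match needed
Only matched 1/3 characters => not a subsequence

0


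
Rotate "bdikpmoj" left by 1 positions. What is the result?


Input: "bdikpmoj", rotate left by 1
First 1 characters: "b"
Remaining characters: "dikpmoj"
Concatenate remaining + first: "dikpmoj" + "b" = "dikpmojb"

dikpmojb


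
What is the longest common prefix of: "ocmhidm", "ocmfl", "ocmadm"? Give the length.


Words: ocmhidm, ocmfl, ocmadm
  Position 0: all 'o' => match
  Position 1: all 'c' => match
  Position 2: all 'm' => match
  Position 3: ('h', 'f', 'a') => mismatch, stop
LCP = "ocm" (length 3)

3


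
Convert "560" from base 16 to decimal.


Input: "560" in base 16
Positional expansion:
  Digit '5' (value 5) x 16^2 = 1280
  Digit '6' (value 6) x 16^1 = 96
  Digit '0' (value 0) x 16^0 = 0
Sum = 1376

1376


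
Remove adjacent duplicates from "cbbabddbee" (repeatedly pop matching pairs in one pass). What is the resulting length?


Input: cbbabddbee
Stack-based adjacent duplicate removal:
  Read 'c': push. Stack: c
  Read 'b': push. Stack: cb
  Read 'b': matches stack top 'b' => pop. Stack: c
  Read 'a': push. Stack: ca
  Read 'b': push. Stack: cab
  Read 'd': push. Stack: cabd
  Read 'd': matches stack top 'd' => pop. Stack: cab
  Read 'b': matches stack top 'b' => pop. Stack: ca
  Read 'e': push. Stack: cae
  Read 'e': matches stack top 'e' => pop. Stack: ca
Final stack: "ca" (length 2)

2


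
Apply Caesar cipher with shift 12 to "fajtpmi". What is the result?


Caesar cipher: shift "fajtpmi" by 12
  'f' (pos 5) + 12 = pos 17 = 'r'
  'a' (pos 0) + 12 = pos 12 = 'm'
  'j' (pos 9) + 12 = pos 21 = 'v'
  't' (pos 19) + 12 = pos 5 = 'f'
  'p' (pos 15) + 12 = pos 1 = 'b'
  'm' (pos 12) + 12 = pos 24 = 'y'
  'i' (pos 8) + 12 = pos 20 = 'u'
Result: rmvfbyu

rmvfbyu


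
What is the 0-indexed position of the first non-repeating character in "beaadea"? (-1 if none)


Input: beaadea
Character frequencies:
  'a': 3
  'b': 1
  'd': 1
  'e': 2
Scanning left to right for freq == 1:
  Position 0 ('b'): unique! => answer = 0

0


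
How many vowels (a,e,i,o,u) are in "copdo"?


Input: copdo
Checking each character:
  'c' at position 0: consonant
  'o' at position 1: vowel (running total: 1)
  'p' at position 2: consonant
  'd' at position 3: consonant
  'o' at position 4: vowel (running total: 2)
Total vowels: 2

2


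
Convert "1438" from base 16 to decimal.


Input: "1438" in base 16
Positional expansion:
  Digit '1' (value 1) x 16^3 = 4096
  Digit '4' (value 4) x 16^2 = 1024
  Digit '3' (value 3) x 16^1 = 48
  Digit '8' (value 8) x 16^0 = 8
Sum = 5176

5176


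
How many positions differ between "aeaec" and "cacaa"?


Comparing "aeaec" and "cacaa" position by position:
  Position 0: 'a' vs 'c' => DIFFER
  Position 1: 'e' vs 'a' => DIFFER
  Position 2: 'a' vs 'c' => DIFFER
  Position 3: 'e' vs 'a' => DIFFER
  Position 4: 'c' vs 'a' => DIFFER
Positions that differ: 5

5


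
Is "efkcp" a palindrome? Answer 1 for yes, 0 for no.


Input: efkcp
Reversed: pckfe
  Compare pos 0 ('e') with pos 4 ('p'): MISMATCH
  Compare pos 1 ('f') with pos 3 ('c'): MISMATCH
Result: not a palindrome

0


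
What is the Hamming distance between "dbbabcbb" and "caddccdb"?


Comparing "dbbabcbb" and "caddccdb" position by position:
  Position 0: 'd' vs 'c' => differ
  Position 1: 'b' vs 'a' => differ
  Position 2: 'b' vs 'd' => differ
  Position 3: 'a' vs 'd' => differ
  Position 4: 'b' vs 'c' => differ
  Position 5: 'c' vs 'c' => same
  Position 6: 'b' vs 'd' => differ
  Position 7: 'b' vs 'b' => same
Total differences (Hamming distance): 6

6


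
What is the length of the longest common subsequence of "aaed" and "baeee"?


LCS of "aaed" and "baeee"
DP table:
           b    a    e    e    e
      0    0    0    0    0    0
  a   0    0    1    1    1    1
  a   0    0    1    1    1    1
  e   0    0    1    2    2    2
  d   0    0    1    2    2    2
LCS length = dp[4][5] = 2

2


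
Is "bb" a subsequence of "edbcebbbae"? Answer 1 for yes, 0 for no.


Check if "bb" is a subsequence of "edbcebbbae"
Greedy scan:
  Position 0 ('e'): no match needed
  Position 1 ('d'): no match needed
  Position 2 ('b'): matches sub[0] = 'b'
  Position 3 ('c'): no match needed
  Position 4 ('e'): no match needed
  Position 5 ('b'): matches sub[1] = 'b'
  Position 6 ('b'): no match needed
  Position 7 ('b'): no match needed
  Position 8 ('a'): no match needed
  Position 9 ('e'): no match needed
All 2 characters matched => is a subsequence

1


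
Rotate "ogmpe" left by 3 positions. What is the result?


Input: "ogmpe", rotate left by 3
First 3 characters: "ogm"
Remaining characters: "pe"
Concatenate remaining + first: "pe" + "ogm" = "peogm"

peogm


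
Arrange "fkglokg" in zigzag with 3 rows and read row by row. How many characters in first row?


Zigzag "fkglokg" into 3 rows:
Placing characters:
  'f' => row 0
  'k' => row 1
  'g' => row 2
  'l' => row 1
  'o' => row 0
  'k' => row 1
  'g' => row 2
Rows:
  Row 0: "fo"
  Row 1: "klk"
  Row 2: "gg"
First row length: 2

2


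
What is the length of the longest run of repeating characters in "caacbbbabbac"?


Input: "caacbbbabbac"
Scanning for longest run:
  Position 1 ('a'): new char, reset run to 1
  Position 2 ('a'): continues run of 'a', length=2
  Position 3 ('c'): new char, reset run to 1
  Position 4 ('b'): new char, reset run to 1
  Position 5 ('b'): continues run of 'b', length=2
  Position 6 ('b'): continues run of 'b', length=3
  Position 7 ('a'): new char, reset run to 1
  Position 8 ('b'): new char, reset run to 1
  Position 9 ('b'): continues run of 'b', length=2
  Position 10 ('a'): new char, reset run to 1
  Position 11 ('c'): new char, reset run to 1
Longest run: 'b' with length 3

3


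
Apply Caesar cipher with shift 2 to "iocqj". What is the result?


Caesar cipher: shift "iocqj" by 2
  'i' (pos 8) + 2 = pos 10 = 'k'
  'o' (pos 14) + 2 = pos 16 = 'q'
  'c' (pos 2) + 2 = pos 4 = 'e'
  'q' (pos 16) + 2 = pos 18 = 's'
  'j' (pos 9) + 2 = pos 11 = 'l'
Result: kqesl

kqesl


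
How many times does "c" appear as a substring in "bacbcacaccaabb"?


Searching for "c" in "bacbcacaccaabb"
Scanning each position:
  Position 0: "b" => no
  Position 1: "a" => no
  Position 2: "c" => MATCH
  Position 3: "b" => no
  Position 4: "c" => MATCH
  Position 5: "a" => no
  Position 6: "c" => MATCH
  Position 7: "a" => no
  Position 8: "c" => MATCH
  Position 9: "c" => MATCH
  Position 10: "a" => no
  Position 11: "a" => no
  Position 12: "b" => no
  Position 13: "b" => no
Total occurrences: 5

5


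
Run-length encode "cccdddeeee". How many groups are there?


Input: cccdddeeee
Scanning for consecutive runs:
  Group 1: 'c' x 3 (positions 0-2)
  Group 2: 'd' x 3 (positions 3-5)
  Group 3: 'e' x 4 (positions 6-9)
Total groups: 3

3


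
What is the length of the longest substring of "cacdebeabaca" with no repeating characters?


Input: "cacdebeabaca"
Sliding window (track last position of each char):
  Position 0 ('c'): window [0,0] length 1 -- new best
  Position 1 ('a'): window [0,1] length 2 -- new best
  Position 2 ('c'): repeat (last at 0), move window start to 1
  Position 2 ('c'): window [1,2] length 2
  Position 3 ('d'): window [1,3] length 3 -- new best
  Position 4 ('e'): window [1,4] length 4 -- new best
  Position 5 ('b'): window [1,5] length 5 -- new best
  Position 6 ('e'): repeat (last at 4), move window start to 5
  Position 6 ('e'): window [5,6] length 2
  Position 7 ('a'): window [5,7] length 3
  Position 8 ('b'): repeat (last at 5), move window start to 6
  Position 8 ('b'): window [6,8] length 3
  Position 9 ('a'): repeat (last at 7), move window start to 8
  Position 9 ('a'): window [8,9] length 2
  Position 10 ('c'): window [8,10] length 3
  Position 11 ('a'): repeat (last at 9), move window start to 10
  Position 11 ('a'): window [10,11] length 2
Longest substring with no repeats: "acdeb" with length 5

5


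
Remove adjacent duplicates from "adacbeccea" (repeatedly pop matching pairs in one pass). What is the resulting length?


Input: adacbeccea
Stack-based adjacent duplicate removal:
  Read 'a': push. Stack: a
  Read 'd': push. Stack: ad
  Read 'a': push. Stack: ada
  Read 'c': push. Stack: adac
  Read 'b': push. Stack: adacb
  Read 'e': push. Stack: adacbe
  Read 'c': push. Stack: adacbec
  Read 'c': matches stack top 'c' => pop. Stack: adacbe
  Read 'e': matches stack top 'e' => pop. Stack: adacb
  Read 'a': push. Stack: adacba
Final stack: "adacba" (length 6)

6


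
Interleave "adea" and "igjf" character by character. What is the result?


Interleaving "adea" and "igjf":
  Position 0: 'a' from first, 'i' from second => "ai"
  Position 1: 'd' from first, 'g' from second => "dg"
  Position 2: 'e' from first, 'j' from second => "ej"
  Position 3: 'a' from first, 'f' from second => "af"
Result: aidgejaf

aidgejaf


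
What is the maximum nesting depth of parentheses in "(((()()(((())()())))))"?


Input: "(((()()(((())()())))))"
Tracking depth:
  Position 0 '(': depth becomes 1
  Position 1 '(': depth becomes 2
  Position 2 '(': depth becomes 3
  Position 3 '(': depth becomes 4
  Position 4 ')': depth becomes 3
  Position 5 '(': depth becomes 4
  Position 6 ')': depth becomes 3
  Position 7 '(': depth becomes 4
  Position 8 '(': depth becomes 5
  Position 9 '(': depth becomes 6
  Position 10 '(': depth becomes 7
  Position 11 ')': depth becomes 6
  Position 12 ')': depth becomes 5
  Position 13 '(': depth becomes 6
  Position 14 ')': depth becomes 5
  Position 15 '(': depth becomes 6
  Position 16 ')': depth becomes 5
  Position 17 ')': depth becomes 4
  Position 18 ')': depth becomes 3
  Position 19 ')': depth becomes 2
  Position 20 ')': depth becomes 1
  Position 21 ')': depth becomes 0
Maximum depth reached: 7

7


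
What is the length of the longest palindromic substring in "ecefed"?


Input: "ecefed"
Checking substrings for palindromes:
  [0:3] "ece" (len 3) => palindrome
  [2:5] "efe" (len 3) => palindrome
Longest palindromic substring: "ece" with length 3

3


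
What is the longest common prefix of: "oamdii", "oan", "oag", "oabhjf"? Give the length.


Words: oamdii, oan, oag, oabhjf
  Position 0: all 'o' => match
  Position 1: all 'a' => match
  Position 2: ('m', 'n', 'g', 'b') => mismatch, stop
LCP = "oa" (length 2)

2


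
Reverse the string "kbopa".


Input: kbopa
Reading characters right to left:
  Position 4: 'a'
  Position 3: 'p'
  Position 2: 'o'
  Position 1: 'b'
  Position 0: 'k'
Reversed: apobk

apobk


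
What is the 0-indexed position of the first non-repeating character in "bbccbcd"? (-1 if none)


Input: bbccbcd
Character frequencies:
  'b': 3
  'c': 3
  'd': 1
Scanning left to right for freq == 1:
  Position 0 ('b'): freq=3, skip
  Position 1 ('b'): freq=3, skip
  Position 2 ('c'): freq=3, skip
  Position 3 ('c'): freq=3, skip
  Position 4 ('b'): freq=3, skip
  Position 5 ('c'): freq=3, skip
  Position 6 ('d'): unique! => answer = 6

6


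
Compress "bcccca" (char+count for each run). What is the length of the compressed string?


Input: bcccca
Runs:
  'b' x 1 => "b1"
  'c' x 4 => "c4"
  'a' x 1 => "a1"
Compressed: "b1c4a1"
Compressed length: 6

6


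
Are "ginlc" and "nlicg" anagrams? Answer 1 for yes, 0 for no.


Strings: "ginlc", "nlicg"
Sorted first:  cgiln
Sorted second: cgiln
Sorted forms match => anagrams

1


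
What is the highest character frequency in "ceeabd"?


Input: ceeabd
Character counts:
  'a': 1
  'b': 1
  'c': 1
  'd': 1
  'e': 2
Maximum frequency: 2

2


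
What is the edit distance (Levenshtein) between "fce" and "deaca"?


Computing edit distance: "fce" -> "deaca"
DP table:
           d    e    a    c    a
      0    1    2    3    4    5
  f   1    1    2    3    4    5
  c   2    2    2    3    3    4
  e   3    3    2    3    4    4
Edit distance = dp[3][5] = 4

4


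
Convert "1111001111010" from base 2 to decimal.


Input: "1111001111010" in base 2
Positional expansion:
  Digit '1' (value 1) x 2^12 = 4096
  Digit '1' (value 1) x 2^11 = 2048
  Digit '1' (value 1) x 2^10 = 1024
  Digit '1' (value 1) x 2^9 = 512
  Digit '0' (value 0) x 2^8 = 0
  Digit '0' (value 0) x 2^7 = 0
  Digit '1' (value 1) x 2^6 = 64
  Digit '1' (value 1) x 2^5 = 32
  Digit '1' (value 1) x 2^4 = 16
  Digit '1' (value 1) x 2^3 = 8
  Digit '0' (value 0) x 2^2 = 0
  Digit '1' (value 1) x 2^1 = 2
  Digit '0' (value 0) x 2^0 = 0
Sum = 7802

7802


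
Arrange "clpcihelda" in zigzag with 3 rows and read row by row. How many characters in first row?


Zigzag "clpcihelda" into 3 rows:
Placing characters:
  'c' => row 0
  'l' => row 1
  'p' => row 2
  'c' => row 1
  'i' => row 0
  'h' => row 1
  'e' => row 2
  'l' => row 1
  'd' => row 0
  'a' => row 1
Rows:
  Row 0: "cid"
  Row 1: "lchla"
  Row 2: "pe"
First row length: 3

3


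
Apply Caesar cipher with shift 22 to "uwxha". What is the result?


Caesar cipher: shift "uwxha" by 22
  'u' (pos 20) + 22 = pos 16 = 'q'
  'w' (pos 22) + 22 = pos 18 = 's'
  'x' (pos 23) + 22 = pos 19 = 't'
  'h' (pos 7) + 22 = pos 3 = 'd'
  'a' (pos 0) + 22 = pos 22 = 'w'
Result: qstdw

qstdw


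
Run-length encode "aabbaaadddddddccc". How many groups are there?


Input: aabbaaadddddddccc
Scanning for consecutive runs:
  Group 1: 'a' x 2 (positions 0-1)
  Group 2: 'b' x 2 (positions 2-3)
  Group 3: 'a' x 3 (positions 4-6)
  Group 4: 'd' x 7 (positions 7-13)
  Group 5: 'c' x 3 (positions 14-16)
Total groups: 5

5


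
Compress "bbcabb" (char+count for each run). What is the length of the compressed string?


Input: bbcabb
Runs:
  'b' x 2 => "b2"
  'c' x 1 => "c1"
  'a' x 1 => "a1"
  'b' x 2 => "b2"
Compressed: "b2c1a1b2"
Compressed length: 8

8


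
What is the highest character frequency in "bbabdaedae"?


Input: bbabdaedae
Character counts:
  'a': 3
  'b': 3
  'd': 2
  'e': 2
Maximum frequency: 3

3


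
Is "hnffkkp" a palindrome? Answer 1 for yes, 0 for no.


Input: hnffkkp
Reversed: pkkffnh
  Compare pos 0 ('h') with pos 6 ('p'): MISMATCH
  Compare pos 1 ('n') with pos 5 ('k'): MISMATCH
  Compare pos 2 ('f') with pos 4 ('k'): MISMATCH
Result: not a palindrome

0


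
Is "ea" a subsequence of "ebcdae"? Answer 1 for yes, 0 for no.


Check if "ea" is a subsequence of "ebcdae"
Greedy scan:
  Position 0 ('e'): matches sub[0] = 'e'
  Position 1 ('b'): no match needed
  Position 2 ('c'): no match needed
  Position 3 ('d'): no match needed
  Position 4 ('a'): matches sub[1] = 'a'
  Position 5 ('e'): no match needed
All 2 characters matched => is a subsequence

1


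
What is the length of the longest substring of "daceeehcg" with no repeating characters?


Input: "daceeehcg"
Sliding window (track last position of each char):
  Position 0 ('d'): window [0,0] length 1 -- new best
  Position 1 ('a'): window [0,1] length 2 -- new best
  Position 2 ('c'): window [0,2] length 3 -- new best
  Position 3 ('e'): window [0,3] length 4 -- new best
  Position 4 ('e'): repeat (last at 3), move window start to 4
  Position 4 ('e'): window [4,4] length 1
  Position 5 ('e'): repeat (last at 4), move window start to 5
  Position 5 ('e'): window [5,5] length 1
  Position 6 ('h'): window [5,6] length 2
  Position 7 ('c'): window [5,7] length 3
  Position 8 ('g'): window [5,8] length 4
Longest substring with no repeats: "dace" with length 4

4


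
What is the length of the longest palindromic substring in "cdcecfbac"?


Input: "cdcecfbac"
Checking substrings for palindromes:
  [0:3] "cdc" (len 3) => palindrome
  [2:5] "cec" (len 3) => palindrome
Longest palindromic substring: "cdc" with length 3

3


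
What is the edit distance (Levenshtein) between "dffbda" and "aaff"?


Computing edit distance: "dffbda" -> "aaff"
DP table:
           a    a    f    f
      0    1    2    3    4
  d   1    1    2    3    4
  f   2    2    2    2    3
  f   3    3    3    2    2
  b   4    4    4    3    3
  d   5    5    5    4    4
  a   6    5    5    5    5
Edit distance = dp[6][4] = 5

5


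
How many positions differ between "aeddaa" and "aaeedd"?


Comparing "aeddaa" and "aaeedd" position by position:
  Position 0: 'a' vs 'a' => same
  Position 1: 'e' vs 'a' => DIFFER
  Position 2: 'd' vs 'e' => DIFFER
  Position 3: 'd' vs 'e' => DIFFER
  Position 4: 'a' vs 'd' => DIFFER
  Position 5: 'a' vs 'd' => DIFFER
Positions that differ: 5

5
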